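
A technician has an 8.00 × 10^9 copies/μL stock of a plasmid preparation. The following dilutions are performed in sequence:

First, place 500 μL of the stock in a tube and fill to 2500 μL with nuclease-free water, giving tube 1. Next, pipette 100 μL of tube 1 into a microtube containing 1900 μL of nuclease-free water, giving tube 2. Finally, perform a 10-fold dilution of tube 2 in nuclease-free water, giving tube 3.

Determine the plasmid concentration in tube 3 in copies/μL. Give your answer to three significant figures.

8.00 × 10^6 copies/μL

Step 1: 500 μL brought to 2500 μL → factor 2500/500 = 5
Step 2: 100 μL + 1900 μL = 2000 μL total → factor 2000/100 = 20
Step 3: 10-fold → factor 10
Overall dilution factor = 5 × 20 × 10 = 1000
Final = 8.00 × 10^9 copies/μL / 1000 = 8.00 × 10^6 copies/μL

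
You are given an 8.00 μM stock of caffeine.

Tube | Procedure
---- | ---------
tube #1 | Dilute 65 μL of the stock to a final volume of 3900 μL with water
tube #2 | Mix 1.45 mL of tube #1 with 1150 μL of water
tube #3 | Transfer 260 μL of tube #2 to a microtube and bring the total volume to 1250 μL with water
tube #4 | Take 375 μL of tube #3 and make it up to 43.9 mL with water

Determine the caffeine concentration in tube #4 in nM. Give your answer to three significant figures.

Step 1: 65 μL brought to 3900 μL → factor 3900/65 = 60
Step 2: 1.45 mL + 1150 μL = 2.6 mL total → factor 2.6/1.45 = 1.7931
Step 3: 260 μL brought to 1250 μL → factor 1250/260 = 4.8077
Step 4: 375 μL brought to 43.9 mL → factor 43900/375 = 117.07
Overall dilution factor = 60 × 1.7931 × 4.8077 × 117.07 = 60552
Final = 8.00 μM / 60552 = 0.0001321 μM = 0.132 nM

0.132 nM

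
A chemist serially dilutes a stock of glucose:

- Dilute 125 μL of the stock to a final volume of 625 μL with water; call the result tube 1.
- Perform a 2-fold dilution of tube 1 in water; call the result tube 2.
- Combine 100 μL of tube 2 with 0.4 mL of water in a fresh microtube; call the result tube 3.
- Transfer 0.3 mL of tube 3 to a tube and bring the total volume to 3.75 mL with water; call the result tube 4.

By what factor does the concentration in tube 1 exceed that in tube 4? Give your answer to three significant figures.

125

Step 1: 125 μL brought to 625 μL → factor 625/125 = 5
Step 2: 2-fold → factor 2
Step 3: 100 μL + 0.4 mL = 500 μL total → factor 500/100 = 5
Step 4: 0.3 mL brought to 3.75 mL → factor 3.75/0.3 = 12.5
Dilution factor to tube 1 = 5; to tube 4 = 625
[tube 1]/[tube 4] = (factor to tube 4)/(factor to tube 1) = 625/5 = 125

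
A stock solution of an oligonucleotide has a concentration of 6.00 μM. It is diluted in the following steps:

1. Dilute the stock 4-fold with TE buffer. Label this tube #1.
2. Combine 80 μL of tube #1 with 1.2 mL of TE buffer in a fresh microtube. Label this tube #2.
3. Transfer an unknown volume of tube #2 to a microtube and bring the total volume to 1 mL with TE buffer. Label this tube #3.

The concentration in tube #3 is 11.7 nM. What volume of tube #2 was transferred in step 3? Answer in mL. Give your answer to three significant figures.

Step 1: 4-fold → factor 4
Step 2: 80 μL + 1.2 mL = 1280 μL total → factor 1280/80 = 16
Step 3: v brought to 1 mL → factor = 1 mL/v
Product of known-step factors = 64
Overall factor = 6.00 μM / (11.7 nM) = 512.82
Step-3 factor = 512.82 / 64 = 8.0128
v = 1 mL / 8.0128 = 0.125 mL

0.125 mL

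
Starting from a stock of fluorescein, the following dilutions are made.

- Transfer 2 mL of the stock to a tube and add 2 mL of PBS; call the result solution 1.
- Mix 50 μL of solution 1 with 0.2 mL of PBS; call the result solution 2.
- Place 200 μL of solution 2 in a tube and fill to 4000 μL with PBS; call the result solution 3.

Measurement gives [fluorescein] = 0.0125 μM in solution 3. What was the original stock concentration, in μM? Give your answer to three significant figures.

2.50 μM

Step 1: 2 mL + 2 mL = 4 mL total → factor 4/2 = 2
Step 2: 50 μL + 0.2 mL = 250 μL total → factor 250/50 = 5
Step 3: 200 μL brought to 4000 μL → factor 4000/200 = 20
Overall dilution factor = 2 × 5 × 20 = 200
Stock = 0.0125 μM × 200 = 2.50 μM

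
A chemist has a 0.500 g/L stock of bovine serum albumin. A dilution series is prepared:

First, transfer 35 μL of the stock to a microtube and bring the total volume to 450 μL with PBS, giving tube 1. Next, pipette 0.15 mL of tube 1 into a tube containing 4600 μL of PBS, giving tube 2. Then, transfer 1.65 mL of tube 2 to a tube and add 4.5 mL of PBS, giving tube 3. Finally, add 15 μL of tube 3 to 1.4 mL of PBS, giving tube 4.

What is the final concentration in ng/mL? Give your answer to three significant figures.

Step 1: 35 μL brought to 450 μL → factor 450/35 = 12.857
Step 2: 0.15 mL + 4600 μL = 4.75 mL total → factor 4.75/0.15 = 31.667
Step 3: 1.65 mL + 4.5 mL = 6.15 mL total → factor 6.15/1.65 = 3.7273
Step 4: 15 μL + 1.4 mL = 1415 μL total → factor 1415/15 = 94.333
Overall dilution factor = 12.857 × 31.667 × 3.7273 × 94.333 = 1.4315 × 10^5
Final = 0.500 g/L / 1.4315 × 10^5 = 3.493 × 10^-6 g/L = 3.49 ng/mL

3.49 ng/mL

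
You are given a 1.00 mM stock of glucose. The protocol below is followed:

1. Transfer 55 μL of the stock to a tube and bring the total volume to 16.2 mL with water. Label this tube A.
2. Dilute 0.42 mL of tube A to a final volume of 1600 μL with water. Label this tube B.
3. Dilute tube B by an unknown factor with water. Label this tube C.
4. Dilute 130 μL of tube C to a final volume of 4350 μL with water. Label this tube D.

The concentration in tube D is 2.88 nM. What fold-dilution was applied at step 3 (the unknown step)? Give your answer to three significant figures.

Step 1: 55 μL brought to 16.2 mL → factor 16200/55 = 294.55
Step 2: 0.42 mL brought to 1600 μL → factor 1.6/0.42 = 3.8095
Step 3: unknown factor x
Step 4: 130 μL brought to 4350 μL → factor 4350/130 = 33.462
Product of known-step factors = 37546
Overall factor = 1.00 mM / (2.88 nM) = 3.4722 × 10^5
x = 3.4722 × 10^5 / 37546 = 9.25

9.25-fold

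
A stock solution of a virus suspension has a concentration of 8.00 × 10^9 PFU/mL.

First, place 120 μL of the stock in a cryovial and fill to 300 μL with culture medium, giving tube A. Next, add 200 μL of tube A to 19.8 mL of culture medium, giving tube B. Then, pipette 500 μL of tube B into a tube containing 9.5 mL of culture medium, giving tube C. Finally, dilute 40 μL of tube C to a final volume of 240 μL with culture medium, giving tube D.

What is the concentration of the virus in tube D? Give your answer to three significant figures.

2.67 × 10^5 PFU/mL

Step 1: 120 μL brought to 300 μL → factor 300/120 = 2.5
Step 2: 200 μL + 19.8 mL = 20000 μL total → factor 20000/200 = 100
Step 3: 500 μL + 9.5 mL = 10000 μL total → factor 10000/500 = 20
Step 4: 40 μL brought to 240 μL → factor 240/40 = 6
Overall dilution factor = 2.5 × 100 × 20 × 6 = 30000
Final = 8.00 × 10^9 PFU/mL / 30000 = 2.67 × 10^5 PFU/mL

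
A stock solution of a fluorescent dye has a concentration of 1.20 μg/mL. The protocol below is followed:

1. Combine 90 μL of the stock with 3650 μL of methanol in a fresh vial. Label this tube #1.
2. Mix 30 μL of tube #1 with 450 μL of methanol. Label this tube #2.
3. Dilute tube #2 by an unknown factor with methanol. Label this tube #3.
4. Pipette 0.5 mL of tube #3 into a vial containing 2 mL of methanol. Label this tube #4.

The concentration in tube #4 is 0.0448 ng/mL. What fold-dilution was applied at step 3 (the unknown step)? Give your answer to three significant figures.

Step 1: 90 μL + 3650 μL = 3740 μL total → factor 3740/90 = 41.556
Step 2: 30 μL + 450 μL = 480 μL total → factor 480/30 = 16
Step 3: unknown factor x
Step 4: 0.5 mL + 2 mL = 2.5 mL total → factor 2.5/0.5 = 5
Product of known-step factors = 3324.4
Overall factor = 1.20 μg/mL / (0.0448 ng/mL) = 26786
x = 26786 / 3324.4 = 8.06

8.06-fold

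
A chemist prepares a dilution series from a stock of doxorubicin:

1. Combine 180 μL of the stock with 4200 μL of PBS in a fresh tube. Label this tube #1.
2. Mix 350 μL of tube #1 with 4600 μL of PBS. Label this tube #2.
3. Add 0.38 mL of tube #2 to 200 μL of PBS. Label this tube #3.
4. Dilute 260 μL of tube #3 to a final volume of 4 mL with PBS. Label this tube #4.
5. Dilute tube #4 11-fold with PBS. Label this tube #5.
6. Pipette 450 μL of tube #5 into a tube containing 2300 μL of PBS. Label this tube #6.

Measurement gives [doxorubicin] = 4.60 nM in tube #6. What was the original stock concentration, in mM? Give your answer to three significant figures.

2.50 mM

Step 1: 180 μL + 4200 μL = 4380 μL total → factor 4380/180 = 24.333
Step 2: 350 μL + 4600 μL = 4950 μL total → factor 4950/350 = 14.143
Step 3: 0.38 mL + 200 μL = 0.58 mL total → factor 0.58/0.38 = 1.5263
Step 4: 260 μL brought to 4 mL → factor 4000/260 = 15.385
Step 5: 11-fold → factor 11
Step 6: 450 μL + 2300 μL = 2750 μL total → factor 2750/450 = 6.1111
Overall dilution factor = 24.333 × 14.143 × 1.5263 × 15.385 × 11 × 6.1111 = 5.4323 × 10^5
Stock = 4.60 nM × 5.4323 × 10^5 = 2.499 × 10^6 nM = 2.50 mM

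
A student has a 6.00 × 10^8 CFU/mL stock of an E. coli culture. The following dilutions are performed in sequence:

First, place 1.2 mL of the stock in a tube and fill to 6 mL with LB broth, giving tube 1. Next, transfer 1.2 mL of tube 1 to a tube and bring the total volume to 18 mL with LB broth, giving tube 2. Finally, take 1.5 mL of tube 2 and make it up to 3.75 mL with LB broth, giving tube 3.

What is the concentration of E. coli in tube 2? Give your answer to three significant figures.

Step 1: 1.2 mL brought to 6 mL → factor 6/1.2 = 5
Step 2: 1.2 mL brought to 18 mL → factor 18/1.2 = 15
Dilution factor through tube 2 = 5 × 15 = 75
[tube 2] = 6.00 × 10^8 CFU/mL / 75 = 8.00 × 10^6 CFU/mL

8.00 × 10^6 CFU/mL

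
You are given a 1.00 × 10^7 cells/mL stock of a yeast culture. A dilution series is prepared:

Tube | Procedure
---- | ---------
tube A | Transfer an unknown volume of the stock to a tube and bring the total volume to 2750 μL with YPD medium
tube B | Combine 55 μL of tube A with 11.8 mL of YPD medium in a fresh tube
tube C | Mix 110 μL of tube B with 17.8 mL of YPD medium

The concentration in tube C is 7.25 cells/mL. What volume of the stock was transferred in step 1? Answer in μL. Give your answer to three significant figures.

70.0 μL

Step 1: v brought to 2750 μL → factor = 2750 μL/v
Step 2: 55 μL + 11.8 mL = 11855 μL total → factor 11855/55 = 215.55
Step 3: 110 μL + 17.8 mL = 17910 μL total → factor 17910/110 = 162.82
Product of known-step factors = 35095
Overall factor = 1.00 × 10^7 cells/mL / (7.25 cells/mL) = 1.3793 × 10^6
Step-1 factor = 1.3793 × 10^6 / 35095 = 39.303
v = 2750 μL / 39.303 = 70.0 μL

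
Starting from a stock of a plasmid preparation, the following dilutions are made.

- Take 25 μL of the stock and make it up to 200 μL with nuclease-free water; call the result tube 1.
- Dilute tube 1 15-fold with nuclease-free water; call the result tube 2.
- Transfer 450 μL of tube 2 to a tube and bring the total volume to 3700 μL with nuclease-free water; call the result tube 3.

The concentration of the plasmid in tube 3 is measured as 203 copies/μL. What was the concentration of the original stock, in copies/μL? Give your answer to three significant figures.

2.00 × 10^5 copies/μL

Step 1: 25 μL brought to 200 μL → factor 200/25 = 8
Step 2: 15-fold → factor 15
Step 3: 450 μL brought to 3700 μL → factor 3700/450 = 8.2222
Overall dilution factor = 8 × 15 × 8.2222 = 986.67
Stock = 203 copies/μL × 986.67 = 2.00 × 10^5 copies/μL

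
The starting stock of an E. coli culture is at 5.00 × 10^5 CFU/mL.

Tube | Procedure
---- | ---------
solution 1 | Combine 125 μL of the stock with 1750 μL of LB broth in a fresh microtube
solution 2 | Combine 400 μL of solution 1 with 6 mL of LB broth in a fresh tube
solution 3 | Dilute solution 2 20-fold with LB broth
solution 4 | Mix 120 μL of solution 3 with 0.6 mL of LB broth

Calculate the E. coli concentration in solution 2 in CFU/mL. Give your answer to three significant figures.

Step 1: 125 μL + 1750 μL = 1875 μL total → factor 1875/125 = 15
Step 2: 400 μL + 6 mL = 6400 μL total → factor 6400/400 = 16
Dilution factor through solution 2 = 15 × 16 = 240
[solution 2] = 5.00 × 10^5 CFU/mL / 240 = 2.08 × 10^3 CFU/mL

2.08 × 10^3 CFU/mL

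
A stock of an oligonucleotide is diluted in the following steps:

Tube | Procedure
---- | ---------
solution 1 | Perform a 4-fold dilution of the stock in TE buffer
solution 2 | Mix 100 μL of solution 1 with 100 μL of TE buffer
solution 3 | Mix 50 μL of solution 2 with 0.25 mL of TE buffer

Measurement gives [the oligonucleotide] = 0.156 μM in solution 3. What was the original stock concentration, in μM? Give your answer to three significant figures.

7.49 μM

Step 1: 4-fold → factor 4
Step 2: 100 μL + 100 μL = 200 μL total → factor 200/100 = 2
Step 3: 50 μL + 0.25 mL = 300 μL total → factor 300/50 = 6
Overall dilution factor = 4 × 2 × 6 = 48
Stock = 0.156 μM × 48 = 7.49 μM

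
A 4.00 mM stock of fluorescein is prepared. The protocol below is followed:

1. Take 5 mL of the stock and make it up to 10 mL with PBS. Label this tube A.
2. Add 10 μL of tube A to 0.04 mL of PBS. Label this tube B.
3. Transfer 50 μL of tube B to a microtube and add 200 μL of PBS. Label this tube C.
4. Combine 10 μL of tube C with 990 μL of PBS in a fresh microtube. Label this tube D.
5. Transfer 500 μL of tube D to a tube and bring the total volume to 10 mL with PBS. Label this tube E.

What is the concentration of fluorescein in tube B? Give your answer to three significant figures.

0.400 mM

Step 1: 5 mL brought to 10 mL → factor 10/5 = 2
Step 2: 10 μL + 0.04 mL = 50 μL total → factor 50/10 = 5
Dilution factor through tube B = 2 × 5 = 10
[tube B] = 4.00 mM / 10 = 0.400 mM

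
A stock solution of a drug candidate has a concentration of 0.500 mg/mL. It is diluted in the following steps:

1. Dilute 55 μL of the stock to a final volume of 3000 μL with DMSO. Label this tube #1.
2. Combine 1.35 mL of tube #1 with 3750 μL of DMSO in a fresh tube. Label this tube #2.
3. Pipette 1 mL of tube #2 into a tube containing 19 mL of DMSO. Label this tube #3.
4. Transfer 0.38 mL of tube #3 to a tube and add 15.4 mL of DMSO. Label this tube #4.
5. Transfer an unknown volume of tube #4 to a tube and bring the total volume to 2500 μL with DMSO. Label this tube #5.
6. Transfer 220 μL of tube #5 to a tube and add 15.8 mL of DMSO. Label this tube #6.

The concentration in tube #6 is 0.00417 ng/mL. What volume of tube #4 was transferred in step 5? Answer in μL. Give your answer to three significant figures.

260 μL

Step 1: 55 μL brought to 3000 μL → factor 3000/55 = 54.545
Step 2: 1.35 mL + 3750 μL = 5.1 mL total → factor 5.1/1.35 = 3.7778
Step 3: 1 mL + 19 mL = 20 mL total → factor 20/1 = 20
Step 4: 0.38 mL + 15.4 mL = 15.78 mL total → factor 15.78/0.38 = 41.526
Step 5: v brought to 2500 μL → factor = 2500 μL/v
Step 6: 220 μL + 15.8 mL = 16020 μL total → factor 16020/220 = 72.818
Product of known-step factors = 1.2462 × 10^7
Overall factor = 0.500 mg/mL / (0.00417 ng/mL) = 1.199 × 10^8
Step-5 factor = 1.199 × 10^8 / 1.2462 × 10^7 = 9.6216
v = 2500 μL / 9.6216 = 260 μL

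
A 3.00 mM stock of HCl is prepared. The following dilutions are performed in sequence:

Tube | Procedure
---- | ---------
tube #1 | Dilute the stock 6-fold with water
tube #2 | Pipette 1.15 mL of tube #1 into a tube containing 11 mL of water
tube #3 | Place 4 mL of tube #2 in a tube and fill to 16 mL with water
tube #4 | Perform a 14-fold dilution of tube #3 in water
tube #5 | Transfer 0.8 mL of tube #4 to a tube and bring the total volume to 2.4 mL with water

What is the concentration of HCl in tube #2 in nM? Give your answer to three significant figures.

4.73 × 10^4 nM

Step 1: 6-fold → factor 6
Step 2: 1.15 mL + 11 mL = 12.15 mL total → factor 12.15/1.15 = 10.565
Dilution factor through tube #2 = 6 × 10.565 = 63.391
[tube #2] = 3.00 mM / 63.391 = 0.04733 mM = 4.73 × 10^4 nM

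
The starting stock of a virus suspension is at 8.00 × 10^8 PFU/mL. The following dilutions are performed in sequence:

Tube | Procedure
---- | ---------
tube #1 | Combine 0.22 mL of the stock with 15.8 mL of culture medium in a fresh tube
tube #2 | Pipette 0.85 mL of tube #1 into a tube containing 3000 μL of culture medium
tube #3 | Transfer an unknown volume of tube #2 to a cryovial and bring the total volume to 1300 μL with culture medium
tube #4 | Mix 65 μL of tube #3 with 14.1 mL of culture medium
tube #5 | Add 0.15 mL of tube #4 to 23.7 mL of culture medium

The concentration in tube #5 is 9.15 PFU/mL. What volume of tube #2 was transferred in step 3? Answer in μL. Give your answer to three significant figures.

170 μL

Step 1: 0.22 mL + 15.8 mL = 16.02 mL total → factor 16.02/0.22 = 72.818
Step 2: 0.85 mL + 3000 μL = 3.85 mL total → factor 3.85/0.85 = 4.5294
Step 3: v brought to 1300 μL → factor = 1300 μL/v
Step 4: 65 μL + 14.1 mL = 14165 μL total → factor 14165/65 = 217.92
Step 5: 0.15 mL + 23.7 mL = 23.85 mL total → factor 23.85/0.15 = 159
Product of known-step factors = 1.1428 × 10^7
Overall factor = 8.00 × 10^8 PFU/mL / (9.15 PFU/mL) = 8.7432 × 10^7
Step-3 factor = 8.7432 × 10^7 / 1.1428 × 10^7 = 7.6504
v = 1300 μL / 7.6504 = 170 μL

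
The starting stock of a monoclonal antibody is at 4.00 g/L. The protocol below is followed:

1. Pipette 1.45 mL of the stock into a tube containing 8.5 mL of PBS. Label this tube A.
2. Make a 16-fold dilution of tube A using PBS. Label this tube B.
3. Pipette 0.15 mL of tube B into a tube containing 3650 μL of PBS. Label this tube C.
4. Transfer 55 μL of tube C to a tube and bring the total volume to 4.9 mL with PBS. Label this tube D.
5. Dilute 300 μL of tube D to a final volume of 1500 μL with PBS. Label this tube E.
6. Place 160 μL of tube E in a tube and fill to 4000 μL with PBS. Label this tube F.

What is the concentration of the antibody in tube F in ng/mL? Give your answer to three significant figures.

0.129 ng/mL

Step 1: 1.45 mL + 8.5 mL = 9.95 mL total → factor 9.95/1.45 = 6.8621
Step 2: 16-fold → factor 16
Step 3: 0.15 mL + 3650 μL = 3.8 mL total → factor 3.8/0.15 = 25.333
Step 4: 55 μL brought to 4.9 mL → factor 4900/55 = 89.091
Step 5: 300 μL brought to 1500 μL → factor 1500/300 = 5
Step 6: 160 μL brought to 4000 μL → factor 4000/160 = 25
Dilution factor through tube F = 6.8621 × 16 × 25.333 × 89.091 × 5 × 25 = 3.0975 × 10^7
[tube F] = 4.00 g/L / 3.0975 × 10^7 = 1.291 × 10^-7 g/L = 0.129 ng/mL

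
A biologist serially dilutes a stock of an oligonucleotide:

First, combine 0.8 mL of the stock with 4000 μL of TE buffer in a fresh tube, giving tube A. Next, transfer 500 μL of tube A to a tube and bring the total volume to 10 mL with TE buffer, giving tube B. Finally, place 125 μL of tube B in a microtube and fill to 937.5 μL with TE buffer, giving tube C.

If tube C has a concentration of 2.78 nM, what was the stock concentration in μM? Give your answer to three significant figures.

2.50 μM

Step 1: 0.8 mL + 4000 μL = 4.8 mL total → factor 4.8/0.8 = 6
Step 2: 500 μL brought to 10 mL → factor 10000/500 = 20
Step 3: 125 μL brought to 937.5 μL → factor 937.5/125 = 7.5
Overall dilution factor = 6 × 20 × 7.5 = 900
Stock = 2.78 nM × 900 = 2502 nM = 2.50 μM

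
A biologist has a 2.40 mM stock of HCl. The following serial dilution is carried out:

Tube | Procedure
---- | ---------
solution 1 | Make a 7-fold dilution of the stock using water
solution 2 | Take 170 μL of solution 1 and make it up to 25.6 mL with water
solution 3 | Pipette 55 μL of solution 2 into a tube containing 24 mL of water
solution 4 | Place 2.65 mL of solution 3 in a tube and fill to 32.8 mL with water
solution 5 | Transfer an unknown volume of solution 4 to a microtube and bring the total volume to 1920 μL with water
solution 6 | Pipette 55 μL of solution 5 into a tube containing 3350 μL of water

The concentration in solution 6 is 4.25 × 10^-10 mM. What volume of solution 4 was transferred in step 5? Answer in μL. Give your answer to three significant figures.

120 μL

Step 1: 7-fold → factor 7
Step 2: 170 μL brought to 25.6 mL → factor 25600/170 = 150.59
Step 3: 55 μL + 24 mL = 24055 μL total → factor 24055/55 = 437.36
Step 4: 2.65 mL brought to 32.8 mL → factor 32.8/2.65 = 12.377
Step 5: v brought to 1920 μL → factor = 1920 μL/v
Step 6: 55 μL + 3350 μL = 3405 μL total → factor 3405/55 = 61.909
Product of known-step factors = 3.5328 × 10^8
Overall factor = 2.40 mM / (4.25 × 10^-10 mM) = 5.6471 × 10^9
Step-5 factor = 5.6471 × 10^9 / 3.5328 × 10^8 = 15.985
v = 1920 μL / 15.985 = 120 μL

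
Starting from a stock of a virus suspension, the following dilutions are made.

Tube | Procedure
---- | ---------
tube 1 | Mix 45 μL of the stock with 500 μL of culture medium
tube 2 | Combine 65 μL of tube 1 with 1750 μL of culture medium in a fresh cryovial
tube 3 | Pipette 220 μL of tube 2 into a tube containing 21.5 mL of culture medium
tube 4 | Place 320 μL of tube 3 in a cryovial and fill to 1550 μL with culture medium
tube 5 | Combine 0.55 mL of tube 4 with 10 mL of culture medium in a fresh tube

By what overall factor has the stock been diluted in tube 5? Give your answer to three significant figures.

Step 1: 45 μL + 500 μL = 545 μL total → factor 545/45 = 12.111
Step 2: 65 μL + 1750 μL = 1815 μL total → factor 1815/65 = 27.923
Step 3: 220 μL + 21.5 mL = 21720 μL total → factor 21720/220 = 98.727
Step 4: 320 μL brought to 1550 μL → factor 1550/320 = 4.8438
Step 5: 0.55 mL + 10 mL = 10.55 mL total → factor 10.55/0.55 = 19.182
Overall dilution factor = 12.111 × 27.923 × 98.727 × 4.8438 × 19.182 = 3.1021 × 10^6

3.10 × 10^6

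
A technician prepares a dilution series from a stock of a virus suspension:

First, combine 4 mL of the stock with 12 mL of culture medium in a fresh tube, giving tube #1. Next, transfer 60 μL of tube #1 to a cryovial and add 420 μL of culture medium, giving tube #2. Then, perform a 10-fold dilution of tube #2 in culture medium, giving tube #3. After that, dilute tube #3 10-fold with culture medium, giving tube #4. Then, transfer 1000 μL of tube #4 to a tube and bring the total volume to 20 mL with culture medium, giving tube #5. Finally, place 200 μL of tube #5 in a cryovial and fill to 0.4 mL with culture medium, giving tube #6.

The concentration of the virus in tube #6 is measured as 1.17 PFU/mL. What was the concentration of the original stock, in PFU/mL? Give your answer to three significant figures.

1.50 × 10^5 PFU/mL

Step 1: 4 mL + 12 mL = 16 mL total → factor 16/4 = 4
Step 2: 60 μL + 420 μL = 480 μL total → factor 480/60 = 8
Step 3: 10-fold → factor 10
Step 4: 10-fold → factor 10
Step 5: 1000 μL brought to 20 mL → factor 20000/1000 = 20
Step 6: 200 μL brought to 0.4 mL → factor 400/200 = 2
Overall dilution factor = 4 × 8 × 10 × 10 × 20 × 2 = 1.28 × 10^5
Stock = 1.17 PFU/mL × 1.28 × 10^5 = 1.50 × 10^5 PFU/mL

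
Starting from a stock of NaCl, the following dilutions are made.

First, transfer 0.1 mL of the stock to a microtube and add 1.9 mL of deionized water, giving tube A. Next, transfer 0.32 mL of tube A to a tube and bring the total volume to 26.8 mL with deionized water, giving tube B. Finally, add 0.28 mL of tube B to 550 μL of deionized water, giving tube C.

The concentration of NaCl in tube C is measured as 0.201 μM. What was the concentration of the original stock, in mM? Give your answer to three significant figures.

0.998 mM

Step 1: 0.1 mL + 1.9 mL = 2 mL total → factor 2/0.1 = 20
Step 2: 0.32 mL brought to 26.8 mL → factor 26.8/0.32 = 83.75
Step 3: 0.28 mL + 550 μL = 0.83 mL total → factor 0.83/0.28 = 2.9643
Overall dilution factor = 20 × 83.75 × 2.9643 = 4965.2
Stock = 0.201 μM × 4965.2 = 998.0 μM = 0.998 mM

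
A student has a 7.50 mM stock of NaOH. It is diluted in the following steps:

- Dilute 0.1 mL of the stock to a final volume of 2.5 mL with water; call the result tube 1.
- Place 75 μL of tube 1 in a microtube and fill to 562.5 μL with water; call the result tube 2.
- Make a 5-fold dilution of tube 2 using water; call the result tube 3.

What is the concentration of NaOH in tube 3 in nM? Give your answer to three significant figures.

8.00 × 10^3 nM

Step 1: 0.1 mL brought to 2.5 mL → factor 2.5/0.1 = 25
Step 2: 75 μL brought to 562.5 μL → factor 562.5/75 = 7.5
Step 3: 5-fold → factor 5
Overall dilution factor = 25 × 7.5 × 5 = 937.5
Final = 7.50 mM / 937.5 = 0.008000 mM = 8.00 × 10^3 nM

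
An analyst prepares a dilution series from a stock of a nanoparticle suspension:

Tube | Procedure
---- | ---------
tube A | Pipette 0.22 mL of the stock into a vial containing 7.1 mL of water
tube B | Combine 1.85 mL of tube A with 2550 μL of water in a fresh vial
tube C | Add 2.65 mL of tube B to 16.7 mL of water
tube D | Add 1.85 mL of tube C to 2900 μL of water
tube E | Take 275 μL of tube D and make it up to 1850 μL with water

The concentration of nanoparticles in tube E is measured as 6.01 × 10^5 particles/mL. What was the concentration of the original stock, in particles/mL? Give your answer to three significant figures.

Step 1: 0.22 mL + 7.1 mL = 7.32 mL total → factor 7.32/0.22 = 33.273
Step 2: 1.85 mL + 2550 μL = 4.4 mL total → factor 4.4/1.85 = 2.3784
Step 3: 2.65 mL + 16.7 mL = 19.35 mL total → factor 19.35/2.65 = 7.3019
Step 4: 1.85 mL + 2900 μL = 4.75 mL total → factor 4.75/1.85 = 2.5676
Step 5: 275 μL brought to 1850 μL → factor 1850/275 = 6.7273
Overall dilution factor = 33.273 × 2.3784 × 7.3019 × 2.5676 × 6.7273 = 9980.8
Stock = 6.01 × 10^5 particles/mL × 9980.8 = 6.00 × 10^9 particles/mL

6.00 × 10^9 particles/mL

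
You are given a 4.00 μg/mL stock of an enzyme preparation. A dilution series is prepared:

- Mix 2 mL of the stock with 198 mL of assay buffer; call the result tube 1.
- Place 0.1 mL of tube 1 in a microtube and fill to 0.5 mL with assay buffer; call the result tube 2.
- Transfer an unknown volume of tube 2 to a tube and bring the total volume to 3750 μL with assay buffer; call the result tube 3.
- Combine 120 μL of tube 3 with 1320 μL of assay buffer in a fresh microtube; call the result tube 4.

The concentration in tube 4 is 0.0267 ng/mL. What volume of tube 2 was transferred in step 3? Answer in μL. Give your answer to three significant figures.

150 μL

Step 1: 2 mL + 198 mL = 200 mL total → factor 200/2 = 100
Step 2: 0.1 mL brought to 0.5 mL → factor 0.5/0.1 = 5
Step 3: v brought to 3750 μL → factor = 3750 μL/v
Step 4: 120 μL + 1320 μL = 1440 μL total → factor 1440/120 = 12
Product of known-step factors = 6000
Overall factor = 4.00 μg/mL / (0.0267 ng/mL) = 1.4981 × 10^5
Step-3 factor = 1.4981 × 10^5 / 6000 = 24.969
v = 3750 μL / 24.969 = 150 μL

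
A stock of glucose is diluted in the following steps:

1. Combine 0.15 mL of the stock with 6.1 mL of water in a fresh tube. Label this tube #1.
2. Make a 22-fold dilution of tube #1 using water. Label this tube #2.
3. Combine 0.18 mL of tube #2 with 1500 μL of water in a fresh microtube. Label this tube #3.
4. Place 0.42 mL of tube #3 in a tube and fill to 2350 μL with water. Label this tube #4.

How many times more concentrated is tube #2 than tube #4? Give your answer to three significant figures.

Step 1: 0.15 mL + 6.1 mL = 6.25 mL total → factor 6.25/0.15 = 41.667
Step 2: 22-fold → factor 22
Step 3: 0.18 mL + 1500 μL = 1.68 mL total → factor 1.68/0.18 = 9.3333
Step 4: 0.42 mL brought to 2350 μL → factor 2.35/0.42 = 5.5952
Dilution factor to tube #2 = 916.67; to tube #4 = 47870
[tube #2]/[tube #4] = (factor to tube #4)/(factor to tube #2) = 47870/916.67 = 52.2

52.2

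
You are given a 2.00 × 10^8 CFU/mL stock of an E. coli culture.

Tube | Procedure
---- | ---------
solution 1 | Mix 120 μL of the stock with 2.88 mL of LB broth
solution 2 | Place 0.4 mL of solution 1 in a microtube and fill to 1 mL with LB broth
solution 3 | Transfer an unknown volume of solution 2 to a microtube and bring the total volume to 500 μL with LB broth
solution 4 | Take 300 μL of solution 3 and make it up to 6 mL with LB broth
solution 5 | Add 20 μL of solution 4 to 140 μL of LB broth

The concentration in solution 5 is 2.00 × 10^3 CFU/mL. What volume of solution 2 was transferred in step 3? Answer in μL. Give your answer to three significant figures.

50.0 μL

Step 1: 120 μL + 2.88 mL = 3000 μL total → factor 3000/120 = 25
Step 2: 0.4 mL brought to 1 mL → factor 1/0.4 = 2.5
Step 3: v brought to 500 μL → factor = 500 μL/v
Step 4: 300 μL brought to 6 mL → factor 6000/300 = 20
Step 5: 20 μL + 140 μL = 160 μL total → factor 160/20 = 8
Product of known-step factors = 10000
Overall factor = 2.00 × 10^8 CFU/mL / (2.00 × 10^3 CFU/mL) = 1 × 10^5
Step-3 factor = 1 × 10^5 / 10000 = 10
v = 500 μL / 10 = 50.0 μL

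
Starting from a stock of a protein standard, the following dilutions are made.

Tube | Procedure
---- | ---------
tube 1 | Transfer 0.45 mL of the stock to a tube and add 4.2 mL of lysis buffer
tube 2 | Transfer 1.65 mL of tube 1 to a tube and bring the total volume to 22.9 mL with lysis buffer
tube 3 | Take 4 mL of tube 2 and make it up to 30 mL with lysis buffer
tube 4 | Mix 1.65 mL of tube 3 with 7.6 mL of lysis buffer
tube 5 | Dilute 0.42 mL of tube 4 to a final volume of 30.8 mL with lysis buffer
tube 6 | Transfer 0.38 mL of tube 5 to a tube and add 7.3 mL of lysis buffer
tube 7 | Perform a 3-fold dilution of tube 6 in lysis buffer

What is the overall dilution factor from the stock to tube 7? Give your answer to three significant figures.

Step 1: 0.45 mL + 4.2 mL = 4.65 mL total → factor 4.65/0.45 = 10.333
Step 2: 1.65 mL brought to 22.9 mL → factor 22.9/1.65 = 13.879
Step 3: 4 mL brought to 30 mL → factor 30/4 = 7.5
Step 4: 1.65 mL + 7.6 mL = 9.25 mL total → factor 9.25/1.65 = 5.6061
Step 5: 0.42 mL brought to 30.8 mL → factor 30.8/0.42 = 73.333
Step 6: 0.38 mL + 7.3 mL = 7.68 mL total → factor 7.68/0.38 = 20.211
Step 7: 3-fold → factor 3
Overall dilution factor = 10.333 × 13.879 × 7.5 × 5.6061 × 73.333 × 20.211 × 3 = 2.6811 × 10^7

2.68 × 10^7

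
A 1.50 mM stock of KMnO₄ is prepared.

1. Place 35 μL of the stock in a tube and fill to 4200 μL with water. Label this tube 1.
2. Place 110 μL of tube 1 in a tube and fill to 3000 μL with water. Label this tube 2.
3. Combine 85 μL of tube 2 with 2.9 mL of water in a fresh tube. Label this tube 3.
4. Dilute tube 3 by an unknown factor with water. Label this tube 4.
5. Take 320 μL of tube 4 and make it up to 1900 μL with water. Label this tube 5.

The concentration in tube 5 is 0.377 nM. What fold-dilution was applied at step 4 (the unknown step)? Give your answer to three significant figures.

Step 1: 35 μL brought to 4200 μL → factor 4200/35 = 120
Step 2: 110 μL brought to 3000 μL → factor 3000/110 = 27.273
Step 3: 85 μL + 2.9 mL = 2985 μL total → factor 2985/85 = 35.118
Step 4: unknown factor x
Step 5: 320 μL brought to 1900 μL → factor 1900/320 = 5.9375
Product of known-step factors = 6.824 × 10^5
Overall factor = 1.50 mM / (0.377 nM) = 3.9788 × 10^6
x = 3.9788 × 10^6 / 6.824 × 10^5 = 5.83

5.83-fold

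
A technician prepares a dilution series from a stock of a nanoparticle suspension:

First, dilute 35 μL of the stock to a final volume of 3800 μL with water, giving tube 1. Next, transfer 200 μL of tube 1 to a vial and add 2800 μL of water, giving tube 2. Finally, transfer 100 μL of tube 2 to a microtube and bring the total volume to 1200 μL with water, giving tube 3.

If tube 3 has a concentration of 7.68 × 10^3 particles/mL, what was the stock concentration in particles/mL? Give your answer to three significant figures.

1.50 × 10^8 particles/mL

Step 1: 35 μL brought to 3800 μL → factor 3800/35 = 108.57
Step 2: 200 μL + 2800 μL = 3000 μL total → factor 3000/200 = 15
Step 3: 100 μL brought to 1200 μL → factor 1200/100 = 12
Overall dilution factor = 108.57 × 15 × 12 = 19543
Stock = 7.68 × 10^3 particles/mL × 19543 = 1.50 × 10^8 particles/mL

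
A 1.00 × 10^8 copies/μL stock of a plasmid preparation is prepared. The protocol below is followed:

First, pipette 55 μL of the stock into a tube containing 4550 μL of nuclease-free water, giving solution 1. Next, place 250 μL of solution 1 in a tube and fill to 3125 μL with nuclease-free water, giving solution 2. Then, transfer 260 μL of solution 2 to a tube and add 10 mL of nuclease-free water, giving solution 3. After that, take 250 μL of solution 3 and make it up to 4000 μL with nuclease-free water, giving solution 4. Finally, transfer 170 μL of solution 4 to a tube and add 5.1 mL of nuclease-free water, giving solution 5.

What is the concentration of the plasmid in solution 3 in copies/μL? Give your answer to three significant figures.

2.42 × 10^3 copies/μL

Step 1: 55 μL + 4550 μL = 4605 μL total → factor 4605/55 = 83.727
Step 2: 250 μL brought to 3125 μL → factor 3125/250 = 12.5
Step 3: 260 μL + 10 mL = 10260 μL total → factor 10260/260 = 39.462
Dilution factor through solution 3 = 83.727 × 12.5 × 39.462 = 41300
[solution 3] = 1.00 × 10^8 copies/μL / 41300 = 2.42 × 10^3 copies/μL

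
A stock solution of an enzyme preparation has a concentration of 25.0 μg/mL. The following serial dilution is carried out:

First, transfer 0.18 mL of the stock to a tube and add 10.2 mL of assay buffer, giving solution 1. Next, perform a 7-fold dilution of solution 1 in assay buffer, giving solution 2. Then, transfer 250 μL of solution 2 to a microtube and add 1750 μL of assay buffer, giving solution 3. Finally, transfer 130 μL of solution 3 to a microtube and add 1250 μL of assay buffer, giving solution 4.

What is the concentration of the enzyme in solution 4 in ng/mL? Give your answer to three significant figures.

Step 1: 0.18 mL + 10.2 mL = 10.38 mL total → factor 10.38/0.18 = 57.667
Step 2: 7-fold → factor 7
Step 3: 250 μL + 1750 μL = 2000 μL total → factor 2000/250 = 8
Step 4: 130 μL + 1250 μL = 1380 μL total → factor 1380/130 = 10.615
Overall dilution factor = 57.667 × 7 × 8 × 10.615 = 34281
Final = 25.0 μg/mL / 34281 = 0.0007293 μg/mL = 0.729 ng/mL

0.729 ng/mL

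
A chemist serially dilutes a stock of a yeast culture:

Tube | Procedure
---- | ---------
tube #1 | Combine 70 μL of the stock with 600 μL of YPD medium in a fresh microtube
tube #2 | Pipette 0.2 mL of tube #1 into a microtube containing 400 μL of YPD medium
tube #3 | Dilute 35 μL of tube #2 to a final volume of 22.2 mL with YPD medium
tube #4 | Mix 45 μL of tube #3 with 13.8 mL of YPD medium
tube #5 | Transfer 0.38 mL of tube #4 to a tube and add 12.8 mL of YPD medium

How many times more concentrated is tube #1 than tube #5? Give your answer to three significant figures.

2.03 × 10^7

Step 1: 70 μL + 600 μL = 670 μL total → factor 670/70 = 9.5714
Step 2: 0.2 mL + 400 μL = 0.6 mL total → factor 0.6/0.2 = 3
Step 3: 35 μL brought to 22.2 mL → factor 22200/35 = 634.29
Step 4: 45 μL + 13.8 mL = 13845 μL total → factor 13845/45 = 307.67
Step 5: 0.38 mL + 12.8 mL = 13.18 mL total → factor 13.18/0.38 = 34.684
Dilution factor to tube #1 = 9.5714; to tube #5 = 1.9435 × 10^8
[tube #1]/[tube #5] = (factor to tube #5)/(factor to tube #1) = 1.9435 × 10^8/9.5714 = 2.03 × 10^7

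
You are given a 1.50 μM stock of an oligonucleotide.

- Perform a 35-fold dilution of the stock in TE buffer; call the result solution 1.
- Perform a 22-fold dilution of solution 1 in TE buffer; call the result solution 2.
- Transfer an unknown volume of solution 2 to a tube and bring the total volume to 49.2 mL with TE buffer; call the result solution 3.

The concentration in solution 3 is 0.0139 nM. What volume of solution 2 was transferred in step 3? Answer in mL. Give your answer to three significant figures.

0.351 mL

Step 1: 35-fold → factor 35
Step 2: 22-fold → factor 22
Step 3: v brought to 49.2 mL → factor = 49.2 mL/v
Product of known-step factors = 770
Overall factor = 1.50 μM / (0.0139 nM) = 1.0791 × 10^5
Step-3 factor = 1.0791 × 10^5 / 770 = 140.15
v = 49.2 mL / 140.15 = 0.351 mL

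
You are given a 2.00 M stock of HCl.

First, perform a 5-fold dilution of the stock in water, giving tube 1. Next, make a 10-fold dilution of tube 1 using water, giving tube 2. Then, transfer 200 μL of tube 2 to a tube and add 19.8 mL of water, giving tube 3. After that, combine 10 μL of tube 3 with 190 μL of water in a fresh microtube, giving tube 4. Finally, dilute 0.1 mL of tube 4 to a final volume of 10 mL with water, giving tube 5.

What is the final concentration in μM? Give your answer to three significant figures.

Step 1: 5-fold → factor 5
Step 2: 10-fold → factor 10
Step 3: 200 μL + 19.8 mL = 20000 μL total → factor 20000/200 = 100
Step 4: 10 μL + 190 μL = 200 μL total → factor 200/10 = 20
Step 5: 0.1 mL brought to 10 mL → factor 10/0.1 = 100
Overall dilution factor = 5 × 10 × 100 × 20 × 100 = 1 × 10^7
Final = 2.00 M / 1 × 10^7 = 2.000 × 10^-7 M = 0.200 μM

0.200 μM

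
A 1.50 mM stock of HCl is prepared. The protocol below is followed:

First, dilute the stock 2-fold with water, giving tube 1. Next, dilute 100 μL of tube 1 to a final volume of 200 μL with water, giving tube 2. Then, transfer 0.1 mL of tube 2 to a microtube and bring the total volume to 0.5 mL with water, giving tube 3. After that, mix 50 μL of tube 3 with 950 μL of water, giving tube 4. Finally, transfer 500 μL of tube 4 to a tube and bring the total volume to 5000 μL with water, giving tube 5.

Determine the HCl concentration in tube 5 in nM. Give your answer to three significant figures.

Step 1: 2-fold → factor 2
Step 2: 100 μL brought to 200 μL → factor 200/100 = 2
Step 3: 0.1 mL brought to 0.5 mL → factor 0.5/0.1 = 5
Step 4: 50 μL + 950 μL = 1000 μL total → factor 1000/50 = 20
Step 5: 500 μL brought to 5000 μL → factor 5000/500 = 10
Overall dilution factor = 2 × 2 × 5 × 20 × 10 = 4000
Final = 1.50 mM / 4000 = 0.0003750 mM = 375 nM

375 nM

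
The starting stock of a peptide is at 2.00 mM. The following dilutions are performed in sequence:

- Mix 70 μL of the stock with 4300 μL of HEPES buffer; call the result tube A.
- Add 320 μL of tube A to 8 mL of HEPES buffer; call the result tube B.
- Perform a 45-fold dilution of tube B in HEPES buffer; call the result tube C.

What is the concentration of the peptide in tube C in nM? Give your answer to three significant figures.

Step 1: 70 μL + 4300 μL = 4370 μL total → factor 4370/70 = 62.429
Step 2: 320 μL + 8 mL = 8320 μL total → factor 8320/320 = 26
Step 3: 45-fold → factor 45
Dilution factor through tube C = 62.429 × 26 × 45 = 73041
[tube C] = 2.00 mM / 73041 = 2.738 × 10^-5 mM = 27.4 nM

27.4 nM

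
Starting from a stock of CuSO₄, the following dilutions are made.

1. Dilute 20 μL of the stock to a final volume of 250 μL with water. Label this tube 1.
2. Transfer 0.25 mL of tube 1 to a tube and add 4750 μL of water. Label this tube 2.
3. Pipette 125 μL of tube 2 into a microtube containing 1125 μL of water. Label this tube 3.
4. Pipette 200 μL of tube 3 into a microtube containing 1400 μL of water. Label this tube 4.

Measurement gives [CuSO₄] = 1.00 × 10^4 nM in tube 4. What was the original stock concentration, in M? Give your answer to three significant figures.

0.200 M

Step 1: 20 μL brought to 250 μL → factor 250/20 = 12.5
Step 2: 0.25 mL + 4750 μL = 5 mL total → factor 5/0.25 = 20
Step 3: 125 μL + 1125 μL = 1250 μL total → factor 1250/125 = 10
Step 4: 200 μL + 1400 μL = 1600 μL total → factor 1600/200 = 8
Overall dilution factor = 12.5 × 20 × 10 × 8 = 20000
Stock = 1.00 × 10^4 nM × 20000 = 2.000 × 10^8 nM = 0.200 M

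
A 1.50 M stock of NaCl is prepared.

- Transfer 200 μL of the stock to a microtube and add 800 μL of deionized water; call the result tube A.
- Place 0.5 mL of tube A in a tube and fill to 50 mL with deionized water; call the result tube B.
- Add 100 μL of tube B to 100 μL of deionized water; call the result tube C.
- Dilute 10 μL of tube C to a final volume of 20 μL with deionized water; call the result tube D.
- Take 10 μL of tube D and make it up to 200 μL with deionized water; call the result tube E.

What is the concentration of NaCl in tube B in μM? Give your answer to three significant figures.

Step 1: 200 μL + 800 μL = 1000 μL total → factor 1000/200 = 5
Step 2: 0.5 mL brought to 50 mL → factor 50/0.5 = 100
Dilution factor through tube B = 5 × 100 = 500
[tube B] = 1.50 M / 500 = 0.003000 M = 3.00 × 10^3 μM

3.00 × 10^3 μM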